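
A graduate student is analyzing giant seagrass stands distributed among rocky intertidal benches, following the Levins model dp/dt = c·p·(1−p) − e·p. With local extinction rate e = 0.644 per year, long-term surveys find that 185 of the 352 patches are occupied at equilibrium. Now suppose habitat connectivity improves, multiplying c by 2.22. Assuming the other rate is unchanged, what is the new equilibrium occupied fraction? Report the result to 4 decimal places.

Observed p* = 185/352 = 0.52557.
Balance c(1−p*) = e gives c = e/(1 − 0.52557) = 0.644/0.47443 = 1.35742.
New p* = 1 − e/c = 1 − 0.64400/3.01347 = 0.78629.

0.7863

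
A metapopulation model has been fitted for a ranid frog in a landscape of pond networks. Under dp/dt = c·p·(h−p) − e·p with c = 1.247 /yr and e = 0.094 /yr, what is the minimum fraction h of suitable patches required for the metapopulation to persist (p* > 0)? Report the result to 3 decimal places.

p* = h − e/c is positive only when h > e/c.
h_min = e/c = 0.094/1.247 = 0.0754.

0.075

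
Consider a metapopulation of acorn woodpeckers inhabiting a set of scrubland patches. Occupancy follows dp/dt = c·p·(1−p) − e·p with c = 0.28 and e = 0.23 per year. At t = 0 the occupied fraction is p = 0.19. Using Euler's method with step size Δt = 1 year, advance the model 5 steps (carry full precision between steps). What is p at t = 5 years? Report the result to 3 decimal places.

Update rule: p ← p + [c·p·(1−p) − e·p]·Δt with Δt = 1.
  1  |  dp/dt·Δt = -0.000608  |  p_1 = 0.189392
  2  |  dp/dt·Δt = -0.000574  |  p_2 = 0.188818
  3  |  dp/dt·Δt = -0.000542  |  p_3 = 0.188276
  4  |  dp/dt·Δt = -0.000512  |  p_4 = 0.187765
  5  |  dp/dt·Δt = -0.000483  |  p_5 = 0.187281

0.187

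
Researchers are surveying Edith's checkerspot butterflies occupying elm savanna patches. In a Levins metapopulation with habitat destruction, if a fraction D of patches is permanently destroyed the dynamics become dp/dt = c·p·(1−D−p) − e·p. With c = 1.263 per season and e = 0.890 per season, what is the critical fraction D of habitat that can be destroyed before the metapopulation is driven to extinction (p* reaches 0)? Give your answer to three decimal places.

The nontrivial equilibrium is p* = (1−D) − e/c; extinction occurs when this hits zero.
So D_crit = 1 − e/c = 1 − 0.890/1.263 = 1 − 0.7047 = 0.2953.
This equals the undisturbed p*, a classic result of Lande's extension.

0.295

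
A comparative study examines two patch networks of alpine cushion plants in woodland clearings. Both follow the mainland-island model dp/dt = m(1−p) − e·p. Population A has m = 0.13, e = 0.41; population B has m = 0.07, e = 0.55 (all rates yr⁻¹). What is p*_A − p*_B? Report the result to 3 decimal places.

0.128

A: p*_A = m/(m+e) = 0.13/0.5400 = 0.2407.
B: p*_B = 0.07/0.6200 = 0.1129.
p*_A − p*_B = 0.2407 − 0.1129 = 0.1278.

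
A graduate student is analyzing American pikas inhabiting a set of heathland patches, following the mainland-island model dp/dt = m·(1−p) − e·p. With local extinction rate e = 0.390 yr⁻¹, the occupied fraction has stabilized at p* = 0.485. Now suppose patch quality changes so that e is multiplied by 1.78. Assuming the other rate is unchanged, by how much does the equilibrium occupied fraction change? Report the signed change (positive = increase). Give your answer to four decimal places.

-0.1390

Balance m(1−p*) = e·p* gives m = e·p*/(1−p*) = 0.390×0.48500/0.51500 = 0.36728.
New p* = m/(m+e) = 0.36728/(0.36728+0.69420) = 0.34601.
Δp* = 0.34601 − 0.48500 = -0.13899.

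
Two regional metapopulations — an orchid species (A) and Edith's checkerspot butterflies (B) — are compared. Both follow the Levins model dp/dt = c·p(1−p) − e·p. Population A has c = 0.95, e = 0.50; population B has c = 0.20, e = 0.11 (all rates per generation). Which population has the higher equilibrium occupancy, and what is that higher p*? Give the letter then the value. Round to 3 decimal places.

A: p*_A = 1 − 0.50/0.95 = 0.4737.
B: p*_B = 1 − 0.11/0.20 = 0.4500.
A is higher at 0.4737.

A, 0.474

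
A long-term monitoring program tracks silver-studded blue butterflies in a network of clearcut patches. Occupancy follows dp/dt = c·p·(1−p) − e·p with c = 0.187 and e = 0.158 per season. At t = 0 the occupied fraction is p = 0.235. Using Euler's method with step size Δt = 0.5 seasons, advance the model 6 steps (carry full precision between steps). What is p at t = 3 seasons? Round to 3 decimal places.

0.225

Update rule: p ← p + [c·p·(1−p) − e·p]·Δt with Δt = 0.5.
p: 0.23500 → 0.23324  (Δp = -0.00176)
p: 0.23324 → 0.23154  (Δp = -0.00170)
p: 0.23154 → 0.22988  (Δp = -0.00166)
p: 0.22988 → 0.22828  (Δp = -0.00161)
p: 0.22828 → 0.22671  (Δp = -0.00156)
p: 0.22671 → 0.22520  (Δp = -0.00152)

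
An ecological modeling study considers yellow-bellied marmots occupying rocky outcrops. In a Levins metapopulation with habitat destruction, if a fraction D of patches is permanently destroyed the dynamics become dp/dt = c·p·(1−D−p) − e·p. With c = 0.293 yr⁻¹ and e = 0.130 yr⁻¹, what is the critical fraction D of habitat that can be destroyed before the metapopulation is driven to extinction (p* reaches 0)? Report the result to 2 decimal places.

The nontrivial equilibrium is p* = (1−D) − e/c; extinction occurs when this hits zero.
So D_crit = 1 − e/c = 1 − 0.130/0.293 = 1 − 0.4437 = 0.5563.
Note this equals the original equilibrium occupancy — the Levins extinction-debt result.

0.56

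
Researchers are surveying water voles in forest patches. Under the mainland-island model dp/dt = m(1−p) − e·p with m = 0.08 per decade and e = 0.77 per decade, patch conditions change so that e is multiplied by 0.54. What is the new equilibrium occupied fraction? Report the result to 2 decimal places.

Before: p* = 0.08/(0.08+0.77) = 0.0941.
After: m = 0.08, e = 0.4158; p* = 0.08/0.4958 = 0.1614.

0.16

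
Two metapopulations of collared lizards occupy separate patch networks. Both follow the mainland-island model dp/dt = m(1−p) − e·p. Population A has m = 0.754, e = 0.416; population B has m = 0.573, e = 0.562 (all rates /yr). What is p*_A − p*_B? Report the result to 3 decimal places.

A: p*_A = m/(m+e) = 0.754/1.1700 = 0.6444.
B: p*_B = 0.573/1.1350 = 0.5048.
p*_A − p*_B = 0.6444 − 0.5048 = 0.1396.

0.140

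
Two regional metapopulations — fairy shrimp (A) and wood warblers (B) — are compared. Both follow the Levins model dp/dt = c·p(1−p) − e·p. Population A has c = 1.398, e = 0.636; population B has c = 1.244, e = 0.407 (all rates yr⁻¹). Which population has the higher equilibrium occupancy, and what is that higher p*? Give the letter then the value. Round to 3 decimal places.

B, 0.673

A: p*_A = 1 − 0.636/1.398 = 0.5451.
B: p*_B = 1 − 0.407/1.244 = 0.6728.
B is higher at 0.6728.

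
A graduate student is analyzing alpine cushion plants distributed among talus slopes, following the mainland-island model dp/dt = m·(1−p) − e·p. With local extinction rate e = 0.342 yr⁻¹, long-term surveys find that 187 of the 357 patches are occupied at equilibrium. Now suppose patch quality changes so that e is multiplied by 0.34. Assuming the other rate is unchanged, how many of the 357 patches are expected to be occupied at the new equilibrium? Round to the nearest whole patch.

273

Observed p* = 187/357 = 0.52381.
Balance m(1−p*) = e·p* gives m = e·p*/(1−p*) = 0.342×0.52381/0.47619 = 0.37620.
New p* = m/(m+e) = 0.37620/(0.37620+0.11628) = 0.76389.
Expected occupied = 357 × 0.76389 = 272.71 ≈ 273.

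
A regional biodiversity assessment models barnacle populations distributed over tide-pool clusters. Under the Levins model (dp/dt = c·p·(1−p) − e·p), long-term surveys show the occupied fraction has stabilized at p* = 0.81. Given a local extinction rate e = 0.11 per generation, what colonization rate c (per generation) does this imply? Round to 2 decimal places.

At equilibrium c(1−p*) = e, so c = e/(1−p*).
c = 0.11/(1 − 0.81) = 0.11/0.1900 = 0.5789.

0.58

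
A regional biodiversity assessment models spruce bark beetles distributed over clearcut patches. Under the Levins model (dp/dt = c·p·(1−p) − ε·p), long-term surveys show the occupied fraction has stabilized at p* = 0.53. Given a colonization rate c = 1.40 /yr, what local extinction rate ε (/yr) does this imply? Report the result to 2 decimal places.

At equilibrium c(1−p*) = ε.
ε = 1.40 × (1 − 0.53) = 1.40 × 0.4700 = 0.6580.

0.66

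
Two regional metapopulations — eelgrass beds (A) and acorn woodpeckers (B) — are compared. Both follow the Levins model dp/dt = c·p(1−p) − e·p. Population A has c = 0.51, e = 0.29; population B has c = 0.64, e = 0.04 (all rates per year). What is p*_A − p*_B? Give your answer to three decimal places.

-0.506

A: p*_A = 1 − 0.29/0.51 = 0.4314.
B: p*_B = 1 − 0.04/0.64 = 0.9375.
p*_A − p*_B = 0.4314 − 0.9375 = -0.5061.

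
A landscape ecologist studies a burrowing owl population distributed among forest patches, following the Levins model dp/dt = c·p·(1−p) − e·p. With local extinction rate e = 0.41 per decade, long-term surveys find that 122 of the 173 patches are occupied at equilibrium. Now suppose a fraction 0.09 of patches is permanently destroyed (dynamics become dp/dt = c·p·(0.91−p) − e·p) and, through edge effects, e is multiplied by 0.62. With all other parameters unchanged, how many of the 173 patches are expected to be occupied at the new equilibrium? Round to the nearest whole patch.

Observed p* = 122/173 = 0.70520.
Balance c(1−p*) = e gives c = e/(1 − 0.70520) = 0.41/0.29480 = 1.39077.
New p* = 0.91 − e/c = 0.91 − 0.25420/1.39077 = 0.72722.
Expected occupied = 173 × 0.72722 = 125.81 ≈ 126.

126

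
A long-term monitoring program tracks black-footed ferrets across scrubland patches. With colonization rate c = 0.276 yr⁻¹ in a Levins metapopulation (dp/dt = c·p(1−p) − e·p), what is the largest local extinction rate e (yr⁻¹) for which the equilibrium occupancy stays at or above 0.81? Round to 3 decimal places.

0.052

1 − e/c ≥ 0.81 ⇒ e ≤ c(1 − 0.81) = 0.276 × 0.1900.
e_max = 0.0524.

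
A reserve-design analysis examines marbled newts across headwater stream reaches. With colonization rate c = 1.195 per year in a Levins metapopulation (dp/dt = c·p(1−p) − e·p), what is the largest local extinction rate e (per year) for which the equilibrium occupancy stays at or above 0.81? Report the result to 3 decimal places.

0.227

1 − e/c ≥ 0.81 ⇒ e ≤ c(1 − 0.81) = 1.195 × 0.1900.
e_max = 0.2270.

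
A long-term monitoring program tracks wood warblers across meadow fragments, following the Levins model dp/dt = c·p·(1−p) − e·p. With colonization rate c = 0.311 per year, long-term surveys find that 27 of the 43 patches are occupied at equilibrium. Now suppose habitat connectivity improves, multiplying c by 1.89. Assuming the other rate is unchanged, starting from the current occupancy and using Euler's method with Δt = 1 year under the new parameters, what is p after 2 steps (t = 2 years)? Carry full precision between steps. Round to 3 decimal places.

0.738

Observed p* = 27/43 = 0.62791.
Balance c(1−p*) = e gives e = 0.311×(1 − 0.62791) = 0.11572.
Starting from p₀ = 0.62791; update p ← p + (dp/dt)·Δt with the new parameters.
  1  |  dp/dt·Δt = +0.064669  |  p_1 = 0.692576
  2  |  dp/dt·Δt = +0.045003  |  p_2 = 0.737580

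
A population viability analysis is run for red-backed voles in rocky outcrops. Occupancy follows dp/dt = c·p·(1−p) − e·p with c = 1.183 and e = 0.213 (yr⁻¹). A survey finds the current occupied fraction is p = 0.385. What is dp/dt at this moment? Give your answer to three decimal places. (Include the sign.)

0.198

Colonization term: c·p·(1−p) = 1.183×0.385×0.6150 = 0.28010.
Extinction term: e·p = 0.08200.
dp/dt = 0.28010 − 0.08200 = 0.19810.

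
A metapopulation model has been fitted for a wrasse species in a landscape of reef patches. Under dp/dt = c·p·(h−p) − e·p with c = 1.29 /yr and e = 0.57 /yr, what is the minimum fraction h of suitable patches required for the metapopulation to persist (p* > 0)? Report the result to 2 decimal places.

0.44

p* = h − e/c is positive only when h > e/c.
h_min = e/c = 0.57/1.29 = 0.4419.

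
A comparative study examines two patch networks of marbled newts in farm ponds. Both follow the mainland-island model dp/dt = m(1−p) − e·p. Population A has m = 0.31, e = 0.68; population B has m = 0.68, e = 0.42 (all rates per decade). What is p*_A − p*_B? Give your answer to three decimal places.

-0.305

A: p*_A = m/(m+e) = 0.31/0.9900 = 0.3131.
B: p*_B = 0.68/1.1000 = 0.6182.
p*_A − p*_B = 0.3131 − 0.6182 = -0.3051.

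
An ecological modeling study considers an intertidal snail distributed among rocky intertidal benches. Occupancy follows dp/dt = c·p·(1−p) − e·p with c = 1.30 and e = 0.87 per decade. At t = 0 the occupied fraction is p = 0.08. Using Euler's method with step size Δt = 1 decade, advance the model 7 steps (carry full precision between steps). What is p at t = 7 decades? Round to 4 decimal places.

Update rule: p ← p + [c·p·(1−p) − e·p]·Δt with Δt = 1.
step 1: Δp = +0.02608, p = 0.10608
step 2: Δp = +0.03099, p = 0.13707
step 3: Δp = +0.03452, p = 0.17158
step 4: Δp = +0.03551, p = 0.20709
step 5: Δp = +0.03330, p = 0.24039
step 6: Δp = +0.02825, p = 0.26863
step 7: Δp = +0.02170, p = 0.29033

0.2903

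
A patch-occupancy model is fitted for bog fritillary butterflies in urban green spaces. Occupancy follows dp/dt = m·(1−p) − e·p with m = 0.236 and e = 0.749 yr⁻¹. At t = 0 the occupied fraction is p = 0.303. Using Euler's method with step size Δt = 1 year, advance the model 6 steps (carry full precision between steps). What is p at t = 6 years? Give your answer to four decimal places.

0.2396

Update rule: p ← p + [m·(1−p) − e·p]·Δt with Δt = 1.
t = 1: p = 0.30300 + (-0.06245) = 0.24055
t = 2: p = 0.24055 + (-0.00094) = 0.23961
t = 3: p = 0.23961 + (-0.00001) = 0.23959
t = 4: p = 0.23959 + (-0.00000) = 0.23959
t = 5: p = 0.23959 + (-0.00000) = 0.23959
t = 6: p = 0.23959 + (-0.00000) = 0.23959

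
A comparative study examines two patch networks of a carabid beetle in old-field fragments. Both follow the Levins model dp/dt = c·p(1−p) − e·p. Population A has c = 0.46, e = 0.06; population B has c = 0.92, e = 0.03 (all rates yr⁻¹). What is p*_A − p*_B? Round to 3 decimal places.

A: p*_A = 1 − 0.06/0.46 = 0.8696.
B: p*_B = 1 − 0.03/0.92 = 0.9674.
p*_A − p*_B = 0.8696 − 0.9674 = -0.0978.

-0.098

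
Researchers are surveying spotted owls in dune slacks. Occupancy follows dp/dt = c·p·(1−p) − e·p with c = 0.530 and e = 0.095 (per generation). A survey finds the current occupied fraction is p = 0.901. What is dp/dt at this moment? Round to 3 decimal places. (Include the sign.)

-0.038

Colonization term: c·p·(1−p) = 0.530×0.901×0.0990 = 0.04728.
Extinction term: e·p = 0.08560.
dp/dt = 0.04728 − 0.08560 = -0.03832.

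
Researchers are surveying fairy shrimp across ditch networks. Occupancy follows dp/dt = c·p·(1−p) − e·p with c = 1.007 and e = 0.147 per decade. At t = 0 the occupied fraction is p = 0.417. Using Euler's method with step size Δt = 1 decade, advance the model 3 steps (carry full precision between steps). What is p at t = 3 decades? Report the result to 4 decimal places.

0.8299

Update rule: p ← p + [c·p·(1−p) − e·p]·Δt with Δt = 1.
  1  |  dp/dt·Δt = +0.183514  |  p_1 = 0.600514
  2  |  dp/dt·Δt = +0.153301  |  p_2 = 0.753815
  3  |  dp/dt·Δt = +0.076067  |  p_3 = 0.829881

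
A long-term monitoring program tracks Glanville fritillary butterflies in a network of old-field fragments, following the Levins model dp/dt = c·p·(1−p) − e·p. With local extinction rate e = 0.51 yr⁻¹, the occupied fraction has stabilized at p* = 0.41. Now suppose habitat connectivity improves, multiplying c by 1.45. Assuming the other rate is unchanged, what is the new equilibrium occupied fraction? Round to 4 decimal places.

Balance c(1−p*) = e gives c = e/(1 − 0.41000) = 0.51/0.59000 = 0.86441.
New p* = 1 − e/c = 1 − 0.51000/1.25339 = 0.59310.

0.5931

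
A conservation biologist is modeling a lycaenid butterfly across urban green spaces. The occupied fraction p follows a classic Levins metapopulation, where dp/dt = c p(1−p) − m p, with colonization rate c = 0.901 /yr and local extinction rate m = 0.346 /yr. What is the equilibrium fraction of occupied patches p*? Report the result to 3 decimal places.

At equilibrium, colonization balances extinction: c·p*·(1−p*) = m·p*.
So p* = 1 − m/c = 1 − 0.346/0.901 = 1 − 0.3840 = 0.6160.

0.616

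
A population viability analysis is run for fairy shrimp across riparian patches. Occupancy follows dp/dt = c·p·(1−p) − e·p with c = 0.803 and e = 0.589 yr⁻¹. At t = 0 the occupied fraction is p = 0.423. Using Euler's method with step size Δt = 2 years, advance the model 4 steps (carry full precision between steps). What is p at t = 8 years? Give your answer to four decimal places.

0.2737

Update rule: p ← p + [c·p·(1−p) − e·p]·Δt with Δt = 2.
t = 2: p = 0.42300 + (-0.10632) = 0.31668
t = 4: p = 0.31668 + (-0.02552) = 0.29116
t = 6: p = 0.29116 + (-0.01153) = 0.27963
t = 8: p = 0.27963 + (-0.00590) = 0.27373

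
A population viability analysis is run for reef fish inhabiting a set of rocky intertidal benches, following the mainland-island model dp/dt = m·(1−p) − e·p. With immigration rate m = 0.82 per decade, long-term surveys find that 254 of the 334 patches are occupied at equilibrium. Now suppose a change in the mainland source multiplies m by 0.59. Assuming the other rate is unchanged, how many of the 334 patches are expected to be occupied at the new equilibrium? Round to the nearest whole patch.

218

Observed p* = 254/334 = 0.76048.
Balance m(1−p*) = e·p* gives e = m(1−p*)/p* = 0.82×0.23952/0.76048 = 0.25827.
New p* = m/(m+e) = 0.48380/(0.48380+0.25827) = 0.65196.
Expected occupied = 334 × 0.65196 = 217.75 ≈ 218.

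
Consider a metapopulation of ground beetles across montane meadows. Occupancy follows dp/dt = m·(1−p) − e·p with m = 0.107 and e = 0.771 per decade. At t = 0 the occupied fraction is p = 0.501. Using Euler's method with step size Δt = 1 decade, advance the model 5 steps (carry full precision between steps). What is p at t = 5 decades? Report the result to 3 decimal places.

0.122

Update rule: p ← p + [m·(1−p) − e·p]·Δt with Δt = 1.
  1  |  dp/dt·Δt = -0.332878  |  p_1 = 0.168122
  2  |  dp/dt·Δt = -0.040611  |  p_2 = 0.127511
  3  |  dp/dt·Δt = -0.004955  |  p_3 = 0.122556
  4  |  dp/dt·Δt = -0.000604  |  p_4 = 0.121952
  5  |  dp/dt·Δt = -0.000074  |  p_5 = 0.121878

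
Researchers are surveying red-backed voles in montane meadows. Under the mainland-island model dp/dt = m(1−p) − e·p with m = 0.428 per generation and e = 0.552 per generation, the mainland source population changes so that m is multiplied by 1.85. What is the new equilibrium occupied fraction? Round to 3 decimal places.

0.589

Before: p* = 0.428/(0.428+0.552) = 0.4367.
After: m = 0.7918, e = 0.552; p* = 0.7918/1.3438 = 0.5892.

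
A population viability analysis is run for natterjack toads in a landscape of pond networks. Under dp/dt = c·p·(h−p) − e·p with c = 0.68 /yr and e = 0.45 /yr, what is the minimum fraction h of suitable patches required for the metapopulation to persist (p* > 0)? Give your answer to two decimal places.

p* = h − e/c is positive only when h > e/c.
h_min = e/c = 0.45/0.68 = 0.6618.

0.66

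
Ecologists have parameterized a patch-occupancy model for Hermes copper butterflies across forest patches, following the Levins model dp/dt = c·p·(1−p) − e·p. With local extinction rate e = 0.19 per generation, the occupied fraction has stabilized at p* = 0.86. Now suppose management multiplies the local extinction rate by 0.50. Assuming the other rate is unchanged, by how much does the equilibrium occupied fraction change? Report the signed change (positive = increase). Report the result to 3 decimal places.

0.070

Balance c(1−p*) = e gives c = e/(1 − 0.86000) = 0.19/0.14000 = 1.35714.
New p* = 1 − e/c = 1 − 0.09500/1.35714 = 0.93000.
Δp* = 0.93000 − 0.86000 = +0.07000.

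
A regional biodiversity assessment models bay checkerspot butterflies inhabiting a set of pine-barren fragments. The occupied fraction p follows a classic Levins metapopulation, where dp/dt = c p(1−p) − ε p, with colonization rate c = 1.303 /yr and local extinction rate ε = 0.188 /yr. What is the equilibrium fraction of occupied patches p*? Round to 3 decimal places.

Setting dp/dt = 0 and dividing through by p* gives c·(1−p*) = ε.
So p* = 1 − ε/c = 1 − 0.188/1.303 = 1 − 0.1443 = 0.8557.

0.856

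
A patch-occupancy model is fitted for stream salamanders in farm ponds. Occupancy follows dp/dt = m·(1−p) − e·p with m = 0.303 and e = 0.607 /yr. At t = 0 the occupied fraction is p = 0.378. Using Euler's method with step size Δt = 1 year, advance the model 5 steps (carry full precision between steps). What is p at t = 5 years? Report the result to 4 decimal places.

0.3330

Update rule: p ← p + [m·(1−p) − e·p]·Δt with Δt = 1.
step 1: Δp = -0.04098, p = 0.33702
step 2: Δp = -0.00369, p = 0.33333
step 3: Δp = -0.00033, p = 0.33300
step 4: Δp = -0.00003, p = 0.33297
step 5: Δp = -0.00000, p = 0.33297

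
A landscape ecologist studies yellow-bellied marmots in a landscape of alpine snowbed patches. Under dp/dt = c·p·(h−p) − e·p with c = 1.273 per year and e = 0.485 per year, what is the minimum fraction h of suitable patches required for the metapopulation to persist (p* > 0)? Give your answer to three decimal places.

p* = h − e/c is positive only when h > e/c.
h_min = e/c = 0.485/1.273 = 0.3810.

0.381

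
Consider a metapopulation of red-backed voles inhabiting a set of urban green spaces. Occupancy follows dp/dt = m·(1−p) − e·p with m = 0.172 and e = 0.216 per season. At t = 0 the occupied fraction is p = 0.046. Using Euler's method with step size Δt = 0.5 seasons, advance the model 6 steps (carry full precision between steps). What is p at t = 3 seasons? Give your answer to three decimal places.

0.334

Update rule: p ← p + [m·(1−p) − e·p]·Δt with Δt = 0.5.
t = 0.5: p = 0.04600 + (+0.07708) = 0.12308
t = 1: p = 0.12308 + (+0.06212) = 0.18520
t = 1.5: p = 0.18520 + (+0.05007) = 0.23527
t = 2: p = 0.23527 + (+0.04036) = 0.27563
t = 2.5: p = 0.27563 + (+0.03253) = 0.30816
t = 3: p = 0.30816 + (+0.02622) = 0.33437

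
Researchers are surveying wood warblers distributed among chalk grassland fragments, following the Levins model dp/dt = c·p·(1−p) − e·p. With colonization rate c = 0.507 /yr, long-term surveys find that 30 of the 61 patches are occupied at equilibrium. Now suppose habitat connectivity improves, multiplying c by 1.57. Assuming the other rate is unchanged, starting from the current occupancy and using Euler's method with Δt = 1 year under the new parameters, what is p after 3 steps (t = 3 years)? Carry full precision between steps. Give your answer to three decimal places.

Observed p* = 30/61 = 0.49180.
Balance c(1−p*) = e gives e = 0.507×(1 − 0.49180) = 0.25766.
Starting from p₀ = 0.49180; update p ← p + (dp/dt)·Δt with the new parameters.
step 1: Δp = +0.07223, p = 0.56403
step 2: Δp = +0.05041, p = 0.61444
step 3: Δp = +0.03026, p = 0.64470

0.645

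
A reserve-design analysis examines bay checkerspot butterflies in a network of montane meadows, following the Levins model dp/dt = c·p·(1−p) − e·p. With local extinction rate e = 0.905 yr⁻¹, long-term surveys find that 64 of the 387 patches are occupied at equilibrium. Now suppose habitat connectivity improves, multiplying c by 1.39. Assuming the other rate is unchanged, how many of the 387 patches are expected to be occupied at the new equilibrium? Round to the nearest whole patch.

Observed p* = 64/387 = 0.16537.
Balance c(1−p*) = e gives c = e/(1 − 0.16537) = 0.905/0.83463 = 1.08431.
New p* = 1 − e/c = 1 − 0.90500/1.50719 = 0.39954.
Expected occupied = 387 × 0.39954 = 154.62 ≈ 155.

155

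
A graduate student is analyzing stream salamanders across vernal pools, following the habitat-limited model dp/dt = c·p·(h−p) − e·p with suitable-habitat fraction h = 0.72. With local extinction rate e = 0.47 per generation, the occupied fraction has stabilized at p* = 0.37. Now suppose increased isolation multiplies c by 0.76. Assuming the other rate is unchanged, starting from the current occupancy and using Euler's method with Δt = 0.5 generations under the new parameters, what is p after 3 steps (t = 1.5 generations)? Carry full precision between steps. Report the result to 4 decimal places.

Balance c(h−p*) = e gives c = e/(0.72 − 0.37000) = 0.47/0.35000 = 1.34286.
Starting from p₀ = 0.37000; update p ← p + (dp/dt)·Δt with the new parameters.
t = 0.5: p = 0.37000 + (-0.02087) = 0.34913
t = 1: p = 0.34913 + (-0.01597) = 0.33316
t = 1.5: p = 0.33316 + (-0.01253) = 0.32063

0.3206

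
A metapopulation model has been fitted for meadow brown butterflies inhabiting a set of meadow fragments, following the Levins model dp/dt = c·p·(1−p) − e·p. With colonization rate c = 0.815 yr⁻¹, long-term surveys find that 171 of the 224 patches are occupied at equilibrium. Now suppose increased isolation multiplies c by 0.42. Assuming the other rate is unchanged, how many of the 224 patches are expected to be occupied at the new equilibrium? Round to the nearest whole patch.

Observed p* = 171/224 = 0.76339.
Balance c(1−p*) = e gives e = 0.815×(1 − 0.76339) = 0.19284.
New p* = 1 − e/c = 1 − 0.19284/0.34230 = 0.43663.
Expected occupied = 224 × 0.43663 = 97.81 ≈ 98.

98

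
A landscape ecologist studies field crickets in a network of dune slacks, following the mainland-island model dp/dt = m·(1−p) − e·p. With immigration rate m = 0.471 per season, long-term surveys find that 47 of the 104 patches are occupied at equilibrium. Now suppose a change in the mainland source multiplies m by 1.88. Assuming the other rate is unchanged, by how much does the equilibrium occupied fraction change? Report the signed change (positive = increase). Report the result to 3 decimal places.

Observed p* = 47/104 = 0.45192.
Balance m(1−p*) = e·p* gives e = m(1−p*)/p* = 0.471×0.54808/0.45192 = 0.57122.
New p* = m/(m+e) = 0.88548/(0.88548+0.57122) = 0.60787.
Δp* = 0.60787 − 0.45192 = +0.15595.

0.156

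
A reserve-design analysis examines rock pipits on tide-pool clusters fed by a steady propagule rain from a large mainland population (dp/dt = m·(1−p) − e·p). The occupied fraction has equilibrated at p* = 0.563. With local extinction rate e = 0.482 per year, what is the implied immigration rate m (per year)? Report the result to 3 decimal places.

At equilibrium m(1−p*) = e·p*, so m = e·p*/(1−p*).
m = 0.482 × 0.563 / 0.4370 = 0.2714/0.4370 = 0.6210.

0.621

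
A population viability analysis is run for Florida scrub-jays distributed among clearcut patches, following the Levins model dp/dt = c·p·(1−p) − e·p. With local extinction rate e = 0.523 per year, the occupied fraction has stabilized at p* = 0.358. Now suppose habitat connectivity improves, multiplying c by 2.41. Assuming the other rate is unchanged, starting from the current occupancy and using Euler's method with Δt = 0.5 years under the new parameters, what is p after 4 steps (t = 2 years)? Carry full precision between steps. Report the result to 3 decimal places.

0.717

Balance c(1−p*) = e gives c = e/(1 − 0.35800) = 0.523/0.64200 = 0.81464.
Starting from p₀ = 0.35800; update p ← p + (dp/dt)·Δt with the new parameters.
step 1: Δp = +0.13200, p = 0.49000
step 2: Δp = +0.11718, p = 0.60718
step 3: Δp = +0.07536, p = 0.68254
step 4: Δp = +0.03422, p = 0.71676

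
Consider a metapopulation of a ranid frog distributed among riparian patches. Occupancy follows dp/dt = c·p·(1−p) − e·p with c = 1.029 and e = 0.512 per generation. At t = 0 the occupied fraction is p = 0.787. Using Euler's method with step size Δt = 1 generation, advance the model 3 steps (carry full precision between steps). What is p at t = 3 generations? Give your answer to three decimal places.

0.513

Update rule: p ← p + [c·p·(1−p) − e·p]·Δt with Δt = 1.
step 1: Δp = -0.23045, p = 0.55655
step 2: Δp = -0.03099, p = 0.52556
step 3: Δp = -0.01251, p = 0.51305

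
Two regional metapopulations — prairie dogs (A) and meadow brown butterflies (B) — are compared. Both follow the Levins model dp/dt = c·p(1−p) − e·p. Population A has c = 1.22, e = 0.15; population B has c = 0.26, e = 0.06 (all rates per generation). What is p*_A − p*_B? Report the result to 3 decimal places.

0.108

A: p*_A = 1 − 0.15/1.22 = 0.8770.
B: p*_B = 1 − 0.06/0.26 = 0.7692.
p*_A − p*_B = 0.8770 − 0.7692 = 0.1078.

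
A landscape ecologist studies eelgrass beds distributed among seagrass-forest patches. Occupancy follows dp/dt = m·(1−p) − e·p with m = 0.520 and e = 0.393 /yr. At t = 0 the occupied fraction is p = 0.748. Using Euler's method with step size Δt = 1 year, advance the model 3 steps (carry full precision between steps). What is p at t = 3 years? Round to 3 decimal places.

Update rule: p ← p + [m·(1−p) − e·p]·Δt with Δt = 1.
t = 1: p = 0.74800 + (-0.16292) = 0.58508
t = 2: p = 0.58508 + (-0.01417) = 0.57090
t = 3: p = 0.57090 + (-0.00123) = 0.56967

0.570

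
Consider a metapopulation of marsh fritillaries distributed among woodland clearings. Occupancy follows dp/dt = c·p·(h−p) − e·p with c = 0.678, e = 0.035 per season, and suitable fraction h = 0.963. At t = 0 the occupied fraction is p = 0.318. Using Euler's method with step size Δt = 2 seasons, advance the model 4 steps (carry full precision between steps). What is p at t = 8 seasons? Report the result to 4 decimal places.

Update rule: p ← p + [c·p·(h−p) − e·p]·Δt with Δt = 2.
step 1: Δp = +0.25587, p = 0.57387
step 2: Δp = +0.26264, p = 0.83651
step 3: Δp = +0.08493, p = 0.92143
step 4: Δp = -0.01256, p = 0.90887

0.9089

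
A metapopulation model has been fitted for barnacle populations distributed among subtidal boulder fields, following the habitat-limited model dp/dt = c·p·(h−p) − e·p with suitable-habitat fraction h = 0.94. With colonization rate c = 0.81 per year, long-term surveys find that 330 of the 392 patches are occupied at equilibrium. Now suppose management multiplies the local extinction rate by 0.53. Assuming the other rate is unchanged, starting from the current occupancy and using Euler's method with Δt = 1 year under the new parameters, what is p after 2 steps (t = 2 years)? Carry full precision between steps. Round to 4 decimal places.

Observed p* = 330/392 = 0.84184.
Balance c(h−p*) = e gives e = 0.81×(0.94 − 0.84184) = 0.07951.
Starting from p₀ = 0.84184; update p ← p + (dp/dt)·Δt with the new parameters.
p: 0.84184 → 0.87330  (Δp = +0.03146)
p: 0.87330 → 0.88368  (Δp = +0.01038)

0.8837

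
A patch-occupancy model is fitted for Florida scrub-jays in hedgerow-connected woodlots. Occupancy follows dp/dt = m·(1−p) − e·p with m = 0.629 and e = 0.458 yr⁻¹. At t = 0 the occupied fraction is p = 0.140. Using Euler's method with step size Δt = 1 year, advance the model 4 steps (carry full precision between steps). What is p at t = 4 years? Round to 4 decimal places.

0.5786

Update rule: p ← p + [m·(1−p) − e·p]·Δt with Δt = 1.
  1  |  dp/dt·Δt = +0.476820  |  p_1 = 0.616820
  2  |  dp/dt·Δt = -0.041483  |  p_2 = 0.575337
  3  |  dp/dt·Δt = +0.003609  |  p_3 = 0.578946
  4  |  dp/dt·Δt = -0.000314  |  p_4 = 0.578632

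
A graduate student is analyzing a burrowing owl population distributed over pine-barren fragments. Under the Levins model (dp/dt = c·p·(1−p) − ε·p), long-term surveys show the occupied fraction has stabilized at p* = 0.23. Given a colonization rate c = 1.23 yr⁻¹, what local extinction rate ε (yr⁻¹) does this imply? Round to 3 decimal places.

0.947

At equilibrium c(1−p*) = ε.
ε = 1.23 × (1 − 0.23) = 1.23 × 0.7700 = 0.9471.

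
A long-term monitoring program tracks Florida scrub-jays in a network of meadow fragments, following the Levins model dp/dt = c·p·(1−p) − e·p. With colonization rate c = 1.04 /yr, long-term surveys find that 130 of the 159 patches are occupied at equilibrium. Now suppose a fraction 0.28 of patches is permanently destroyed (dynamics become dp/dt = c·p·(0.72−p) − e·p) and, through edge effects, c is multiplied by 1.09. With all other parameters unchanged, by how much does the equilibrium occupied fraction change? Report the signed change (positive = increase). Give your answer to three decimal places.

Observed p* = 130/159 = 0.81761.
Balance c(1−p*) = e gives e = 1.04×(1 − 0.81761) = 0.18969.
New p* = 0.72 − e/c = 0.72 − 0.18969/1.13360 = 0.55267.
Δp* = 0.55267 − 0.81761 = -0.26494.

-0.265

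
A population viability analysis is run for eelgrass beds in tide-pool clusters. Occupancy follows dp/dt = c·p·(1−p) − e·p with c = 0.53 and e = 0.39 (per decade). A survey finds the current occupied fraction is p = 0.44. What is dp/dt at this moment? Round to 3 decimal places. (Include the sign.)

-0.041

Colonization term: c·p·(1−p) = 0.53×0.44×0.5600 = 0.13059.
Extinction term: e·p = 0.17160.
dp/dt = 0.13059 − 0.17160 = -0.04101.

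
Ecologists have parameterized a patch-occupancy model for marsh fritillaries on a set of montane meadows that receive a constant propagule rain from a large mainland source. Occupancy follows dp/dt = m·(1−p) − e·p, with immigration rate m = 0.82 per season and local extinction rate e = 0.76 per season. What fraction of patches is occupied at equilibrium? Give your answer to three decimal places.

0.519

Setting dp/dt = 0: m − m·p* = e·p*, so m = (m+e)·p*.
p* = m/(m+e) = 0.82/(0.82+0.76) = 0.82/1.5800 = 0.5190.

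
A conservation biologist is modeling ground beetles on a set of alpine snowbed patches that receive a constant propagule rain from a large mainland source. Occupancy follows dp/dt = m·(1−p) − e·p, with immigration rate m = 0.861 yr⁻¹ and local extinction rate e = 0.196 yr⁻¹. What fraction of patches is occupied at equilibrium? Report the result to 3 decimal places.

Setting dp/dt = 0: m − m·p* = e·p*, so m = (m+e)·p*.
p* = m/(m+e) = 0.861/(0.861+0.196) = 0.861/1.0570 = 0.8146.

0.815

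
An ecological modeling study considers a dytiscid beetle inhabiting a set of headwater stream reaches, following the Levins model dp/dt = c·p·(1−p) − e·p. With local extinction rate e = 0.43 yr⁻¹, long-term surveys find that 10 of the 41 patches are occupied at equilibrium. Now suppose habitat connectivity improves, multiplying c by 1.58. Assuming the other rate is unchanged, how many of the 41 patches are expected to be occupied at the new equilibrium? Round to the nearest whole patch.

Observed p* = 10/41 = 0.24390.
Balance c(1−p*) = e gives c = e/(1 − 0.24390) = 0.43/0.75610 = 0.56871.
New p* = 1 − e/c = 1 − 0.43000/0.89856 = 0.52146.
Expected occupied = 41 × 0.52146 = 21.38 ≈ 21.

21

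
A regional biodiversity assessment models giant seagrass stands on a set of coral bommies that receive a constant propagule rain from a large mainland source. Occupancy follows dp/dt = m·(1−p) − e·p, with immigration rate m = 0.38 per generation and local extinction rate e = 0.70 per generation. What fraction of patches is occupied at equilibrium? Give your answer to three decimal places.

At equilibrium the propagule rain into empty patches balances local extinction: m(1−p*) = e·p*.
p* = m/(m+e) = 0.38/(0.38+0.70) = 0.38/1.0800 = 0.3519.

0.352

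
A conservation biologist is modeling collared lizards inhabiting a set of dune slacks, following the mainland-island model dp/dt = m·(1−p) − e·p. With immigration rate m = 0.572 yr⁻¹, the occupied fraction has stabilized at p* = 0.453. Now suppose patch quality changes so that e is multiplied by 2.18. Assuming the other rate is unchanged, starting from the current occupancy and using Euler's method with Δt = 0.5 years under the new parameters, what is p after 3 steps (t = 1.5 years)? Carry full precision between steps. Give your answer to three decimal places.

0.275

Balance m(1−p*) = e·p* gives e = m(1−p*)/p* = 0.572×0.54700/0.45300 = 0.69069.
Starting from p₀ = 0.45300; update p ← p + (dp/dt)·Δt with the new parameters.
p: 0.45300 → 0.26840  (Δp = -0.18460)
p: 0.26840 → 0.27557  (Δp = +0.00717)
p: 0.27557 → 0.27529  (Δp = -0.00028)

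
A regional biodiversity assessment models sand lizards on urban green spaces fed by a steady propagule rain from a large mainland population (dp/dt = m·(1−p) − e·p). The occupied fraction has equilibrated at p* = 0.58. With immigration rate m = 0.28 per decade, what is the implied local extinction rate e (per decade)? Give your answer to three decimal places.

0.203

At equilibrium m(1−p*) = e·p*, so e = m(1−p*)/p*.
e = 0.28 × 0.4200 / 0.58 = 0.2028.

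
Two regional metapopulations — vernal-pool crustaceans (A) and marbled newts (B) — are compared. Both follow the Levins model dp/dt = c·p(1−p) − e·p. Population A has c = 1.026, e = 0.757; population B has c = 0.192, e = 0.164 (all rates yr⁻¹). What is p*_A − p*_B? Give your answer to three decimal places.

0.116

A: p*_A = 1 − 0.757/1.026 = 0.2622.
B: p*_B = 1 − 0.164/0.192 = 0.1458.
p*_A − p*_B = 0.2622 − 0.1458 = 0.1163.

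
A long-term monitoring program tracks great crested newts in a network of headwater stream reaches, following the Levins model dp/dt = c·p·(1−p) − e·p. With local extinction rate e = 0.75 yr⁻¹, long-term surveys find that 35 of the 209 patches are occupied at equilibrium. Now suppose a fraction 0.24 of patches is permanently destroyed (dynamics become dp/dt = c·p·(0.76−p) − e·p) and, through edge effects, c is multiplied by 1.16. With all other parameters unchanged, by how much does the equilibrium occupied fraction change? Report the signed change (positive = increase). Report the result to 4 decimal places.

Observed p* = 35/209 = 0.16746.
Balance c(1−p*) = e gives c = e/(1 − 0.16746) = 0.75/0.83254 = 0.90086.
New p* = 0.76 − e/c = 0.76 − 0.75000/1.04500 = 0.04230.
Δp* = 0.04230 − 0.16746 = -0.12516.

-0.1252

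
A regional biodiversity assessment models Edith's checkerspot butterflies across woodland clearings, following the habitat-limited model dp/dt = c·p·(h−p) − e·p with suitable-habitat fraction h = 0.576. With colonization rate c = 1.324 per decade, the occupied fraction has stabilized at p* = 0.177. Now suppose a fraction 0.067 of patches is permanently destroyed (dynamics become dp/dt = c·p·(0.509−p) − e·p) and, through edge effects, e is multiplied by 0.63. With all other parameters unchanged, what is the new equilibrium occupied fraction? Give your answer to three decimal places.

0.258

Balance c(h−p*) = e gives e = 1.324×(0.576 − 0.17700) = 0.52828.
New p* = 0.509 − e/c = 0.509 − 0.33282/1.32400 = 0.25763.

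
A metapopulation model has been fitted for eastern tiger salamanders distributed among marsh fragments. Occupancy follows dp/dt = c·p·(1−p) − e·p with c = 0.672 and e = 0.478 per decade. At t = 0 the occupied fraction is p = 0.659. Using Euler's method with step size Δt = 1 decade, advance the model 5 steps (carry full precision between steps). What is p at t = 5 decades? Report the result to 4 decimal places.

0.3437

Update rule: p ← p + [c·p·(1−p) − e·p]·Δt with Δt = 1.
  1  |  dp/dt·Δt = -0.163991  |  p_1 = 0.495009
  2  |  dp/dt·Δt = -0.068631  |  p_2 = 0.426378
  3  |  dp/dt·Δt = -0.039451  |  p_3 = 0.386927
  4  |  dp/dt·Δt = -0.025543  |  p_4 = 0.361384
  5  |  dp/dt·Δt = -0.017654  |  p_5 = 0.343730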